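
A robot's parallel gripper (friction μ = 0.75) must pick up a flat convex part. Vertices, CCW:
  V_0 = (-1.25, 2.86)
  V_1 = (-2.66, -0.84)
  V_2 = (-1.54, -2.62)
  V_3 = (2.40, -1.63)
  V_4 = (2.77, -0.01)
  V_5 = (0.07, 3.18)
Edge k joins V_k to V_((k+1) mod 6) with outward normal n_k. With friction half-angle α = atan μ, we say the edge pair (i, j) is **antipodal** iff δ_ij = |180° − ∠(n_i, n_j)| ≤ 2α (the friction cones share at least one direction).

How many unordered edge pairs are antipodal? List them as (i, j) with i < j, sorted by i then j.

α = atan 0.75 = 36.87°;  2α = 73.74°
n_0 = (-0.9344, +0.3561)
n_1 = (-0.8464, -0.5326)
n_2 = (+0.2437, -0.9699)
n_3 = (+0.9749, -0.2227)
n_4 = (+0.7633, +0.6460)
n_5 = (-0.2356, +0.9719)
  (0,1): δ = 126.96°  ·
  (0,2): δ = 55.03°  ✓
  (0,3): δ = 8.00°  ✓
  (0,4): δ = 61.11°  ✓
  (0,5): δ = 124.49°  ·
  (1,2): δ = 108.07°  ·
  (1,3): δ = 45.04°  ✓
  (1,4): δ = 8.07°  ✓
  (1,5): δ = 71.45°  ✓
  (2,3): δ = 116.97°  ·
  (2,4): δ = 63.86°  ✓
  (2,5): δ = 0.48°  ✓
  (3,4): δ = 126.89°  ·
  (3,5): δ = 63.51°  ✓
  (4,5): δ = 116.62°  ·
antipodal pairs: 9

count = 9; pairs: (0,2), (0,3), (0,4), (1,3), (1,4), (1,5), (2,4), (2,5), (3,5)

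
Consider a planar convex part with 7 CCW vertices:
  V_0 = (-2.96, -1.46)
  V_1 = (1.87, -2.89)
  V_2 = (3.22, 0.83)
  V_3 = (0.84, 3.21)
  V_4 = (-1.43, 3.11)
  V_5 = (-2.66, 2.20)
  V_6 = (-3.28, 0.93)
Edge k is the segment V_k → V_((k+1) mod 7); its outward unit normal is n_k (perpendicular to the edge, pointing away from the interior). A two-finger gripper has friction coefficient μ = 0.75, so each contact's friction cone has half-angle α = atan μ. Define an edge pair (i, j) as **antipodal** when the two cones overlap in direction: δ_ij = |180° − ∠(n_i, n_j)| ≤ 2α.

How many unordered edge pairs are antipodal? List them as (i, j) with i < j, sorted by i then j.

count = 9; pairs: (0,2), (0,3), (0,4), (1,3), (1,4), (1,5), (1,6), (2,5), (2,6)

α = atan 0.75 = 36.87°;  2α = 73.74°
n_0 = (-0.2839, -0.9589)
n_1 = (+0.9400, -0.3411)
n_2 = (+0.7071, +0.7071)
n_3 = (-0.0440, +0.9990)
n_4 = (-0.5948, +0.8039)
n_5 = (-0.8986, +0.4387)
n_6 = (-0.9912, -0.1327)
  (0,1): δ = 93.45°  ·
  (0,2): δ = 28.51°  ✓
  (0,3): δ = 19.01°  ✓
  (0,4): δ = 52.99°  ✓
  (0,5): δ = 80.47°  ·
  (0,6): δ = 114.12°  ·
  (1,2): δ = 115.05°  ·
  (1,3): δ = 67.53°  ✓
  (1,4): δ = 33.56°  ✓
  (1,5): δ = 6.08°  ✓
  (1,6): δ = 27.57°  ✓
  (2,3): δ = 132.48°  ·
  (2,4): δ = 98.50°  ·
  (2,5): δ = 71.02°  ✓
  (2,6): δ = 37.37°  ✓
  (3,4): δ = 146.03°  ·
  (3,5): δ = 118.54°  ·
  (3,6): δ = 84.90°  ·
  (4,5): δ = 152.52°  ·
  (4,6): δ = 118.87°  ·
  (5,6): δ = 146.35°  ·
antipodal pairs: 9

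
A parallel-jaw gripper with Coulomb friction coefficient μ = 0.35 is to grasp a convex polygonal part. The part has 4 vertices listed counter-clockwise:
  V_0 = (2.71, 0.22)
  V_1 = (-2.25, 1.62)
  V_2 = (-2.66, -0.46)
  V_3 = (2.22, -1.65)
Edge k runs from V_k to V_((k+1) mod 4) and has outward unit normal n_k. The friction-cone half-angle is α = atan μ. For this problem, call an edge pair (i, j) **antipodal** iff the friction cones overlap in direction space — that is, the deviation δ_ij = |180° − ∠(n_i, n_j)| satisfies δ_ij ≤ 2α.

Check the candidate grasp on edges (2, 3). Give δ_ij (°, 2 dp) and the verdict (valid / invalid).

δ = 90.98°, invalid

α = atan 0.35 = 19.29°;  2α = 38.58°
edge 2: e_2 = (+4.88, -1.19);  n_2 = (-0.2369, -0.9715)
edge 3: e_3 = (+0.49, +1.87);  n_3 = (+0.9673, -0.2535)
∠(n_2, n_3) = 89.02°
δ = |180° − 89.02°| = 90.98°
90.98° > 2α = 38.58°  →  invalid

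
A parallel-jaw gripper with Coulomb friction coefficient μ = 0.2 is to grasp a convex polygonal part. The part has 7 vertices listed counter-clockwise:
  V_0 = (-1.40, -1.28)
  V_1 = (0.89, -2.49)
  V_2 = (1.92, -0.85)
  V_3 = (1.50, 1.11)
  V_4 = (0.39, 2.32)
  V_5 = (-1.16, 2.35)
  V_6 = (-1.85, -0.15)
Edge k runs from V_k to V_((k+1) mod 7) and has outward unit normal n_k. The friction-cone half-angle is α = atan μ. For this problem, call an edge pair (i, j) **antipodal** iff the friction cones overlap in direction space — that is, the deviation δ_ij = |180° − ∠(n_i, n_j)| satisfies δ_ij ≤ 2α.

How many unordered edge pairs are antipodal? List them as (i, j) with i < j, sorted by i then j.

count = 4; pairs: (0,3), (1,5), (2,6), (3,6)

α = atan 0.2 = 11.31°;  2α = 22.62°
n_0 = (-0.4672, -0.8842)
n_1 = (+0.8468, -0.5319)
n_2 = (+0.9778, +0.2095)
n_3 = (+0.7369, +0.6760)
n_4 = (+0.0194, +0.9998)
n_5 = (-0.9640, +0.2661)
n_6 = (-0.9290, -0.3700)
  (0,1): δ = 94.28°  ·
  (0,2): δ = 50.05°  ·
  (0,3): δ = 19.62°  ✓
  (0,4): δ = 26.74°  ·
  (0,5): δ = 102.42°  ·
  (0,6): δ = 139.57°  ·
  (1,2): δ = 135.77°  ·
  (1,3): δ = 105.34°  ·
  (1,4): δ = 58.98°  ·
  (1,5): δ = 16.70°  ✓
  (1,6): δ = 53.84°  ·
  (2,3): δ = 149.56°  ·
  (2,4): δ = 103.20°  ·
  (2,5): δ = 27.52°  ·
  (2,6): δ = 9.62°  ✓
  (3,4): δ = 133.64°  ·
  (3,5): δ = 57.96°  ·
  (3,6): δ = 20.82°  ✓
  (4,5): δ = 104.32°  ·
  (4,6): δ = 67.18°  ·
  (5,6): δ = 142.86°  ·
antipodal pairs: 4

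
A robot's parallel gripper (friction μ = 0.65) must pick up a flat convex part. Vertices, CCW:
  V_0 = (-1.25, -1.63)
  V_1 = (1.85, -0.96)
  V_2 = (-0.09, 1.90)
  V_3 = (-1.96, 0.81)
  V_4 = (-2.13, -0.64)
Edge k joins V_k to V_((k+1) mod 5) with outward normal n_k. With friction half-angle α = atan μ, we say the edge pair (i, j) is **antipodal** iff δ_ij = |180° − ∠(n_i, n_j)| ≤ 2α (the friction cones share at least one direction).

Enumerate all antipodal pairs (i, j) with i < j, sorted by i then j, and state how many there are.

count = 3; pairs: (0,2), (1,3), (1,4)

α = atan 0.65 = 33.02°;  2α = 66.05°
n_0 = (+0.2113, -0.9774)
n_1 = (+0.8276, +0.5614)
n_2 = (-0.5036, +0.8639)
n_3 = (-0.9932, +0.1164)
n_4 = (-0.7474, -0.6644)
  (0,1): δ = 68.05°  ·
  (0,2): δ = 18.04°  ✓
  (0,3): δ = 71.12°  ·
  (0,4): δ = 119.44°  ·
  (1,2): δ = 93.91°  ·
  (1,3): δ = 40.84°  ✓
  (1,4): δ = 7.48°  ✓
  (2,3): δ = 126.92°  ·
  (2,4): δ = 78.60°  ·
  (3,4): δ = 131.68°  ·
antipodal pairs: 3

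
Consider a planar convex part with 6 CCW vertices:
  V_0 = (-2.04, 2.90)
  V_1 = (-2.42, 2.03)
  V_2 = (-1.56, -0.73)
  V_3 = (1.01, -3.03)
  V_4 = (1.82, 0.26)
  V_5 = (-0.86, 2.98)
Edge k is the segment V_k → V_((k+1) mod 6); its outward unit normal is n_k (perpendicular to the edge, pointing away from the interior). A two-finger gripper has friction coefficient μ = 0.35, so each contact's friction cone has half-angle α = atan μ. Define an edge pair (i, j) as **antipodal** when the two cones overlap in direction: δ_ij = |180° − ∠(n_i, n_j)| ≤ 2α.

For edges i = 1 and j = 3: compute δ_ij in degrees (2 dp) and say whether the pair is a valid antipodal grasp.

δ = 31.14°, valid

α = atan 0.35 = 19.29°;  2α = 38.58°
edge 1: e_1 = (+0.86, -2.76);  n_1 = (-0.9547, -0.2975)
edge 3: e_3 = (+0.81, +3.29);  n_3 = (+0.9710, -0.2391)
∠(n_1, n_3) = 148.86°
δ = |180° − 148.86°| = 31.14°
31.14° ≤ 2α = 38.58°  →  valid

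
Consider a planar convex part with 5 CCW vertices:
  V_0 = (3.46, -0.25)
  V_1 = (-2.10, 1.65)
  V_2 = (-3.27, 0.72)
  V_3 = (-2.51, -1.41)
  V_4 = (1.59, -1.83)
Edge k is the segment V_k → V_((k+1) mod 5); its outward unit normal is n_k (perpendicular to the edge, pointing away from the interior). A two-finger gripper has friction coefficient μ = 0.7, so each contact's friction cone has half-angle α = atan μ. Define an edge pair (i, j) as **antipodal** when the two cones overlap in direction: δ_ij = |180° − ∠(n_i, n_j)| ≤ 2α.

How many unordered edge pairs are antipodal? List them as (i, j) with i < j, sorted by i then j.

count = 6; pairs: (0,2), (0,3), (0,4), (1,3), (1,4), (2,4)

α = atan 0.7 = 34.99°;  2α = 69.98°
n_0 = (+0.3234, +0.9463)
n_1 = (-0.6222, +0.7828)
n_2 = (-0.9418, -0.3361)
n_3 = (-0.1019, -0.9948)
n_4 = (+0.6454, -0.7639)
  (0,1): δ = 122.65°  ·
  (0,2): δ = 51.50°  ✓
  (0,3): δ = 13.02°  ✓
  (0,4): δ = 59.06°  ✓
  (1,2): δ = 108.84°  ·
  (1,3): δ = 44.33°  ✓
  (1,4): δ = 1.71°  ✓
  (2,3): δ = 115.49°  ·
  (2,4): δ = 69.44°  ✓
  (3,4): δ = 133.96°  ·
antipodal pairs: 6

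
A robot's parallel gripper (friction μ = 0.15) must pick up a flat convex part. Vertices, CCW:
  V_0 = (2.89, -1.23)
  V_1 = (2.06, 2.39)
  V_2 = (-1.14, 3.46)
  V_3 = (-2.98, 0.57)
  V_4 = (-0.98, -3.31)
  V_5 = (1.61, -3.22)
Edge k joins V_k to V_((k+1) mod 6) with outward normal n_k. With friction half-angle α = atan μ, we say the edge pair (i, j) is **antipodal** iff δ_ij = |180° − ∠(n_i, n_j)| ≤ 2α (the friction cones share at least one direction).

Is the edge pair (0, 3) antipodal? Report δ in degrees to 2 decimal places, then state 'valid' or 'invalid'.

α = atan 0.15 = 8.53°;  2α = 17.06°
edge 0: e_0 = (-0.83, +3.62);  n_0 = (+0.9747, +0.2235)
edge 3: e_3 = (+2.00, -3.88);  n_3 = (-0.8889, -0.4582)
∠(n_0, n_3) = 165.64°
δ = |180° − 165.64°| = 14.36°
14.36° ≤ 2α = 17.06°  →  valid

δ = 14.36°, valid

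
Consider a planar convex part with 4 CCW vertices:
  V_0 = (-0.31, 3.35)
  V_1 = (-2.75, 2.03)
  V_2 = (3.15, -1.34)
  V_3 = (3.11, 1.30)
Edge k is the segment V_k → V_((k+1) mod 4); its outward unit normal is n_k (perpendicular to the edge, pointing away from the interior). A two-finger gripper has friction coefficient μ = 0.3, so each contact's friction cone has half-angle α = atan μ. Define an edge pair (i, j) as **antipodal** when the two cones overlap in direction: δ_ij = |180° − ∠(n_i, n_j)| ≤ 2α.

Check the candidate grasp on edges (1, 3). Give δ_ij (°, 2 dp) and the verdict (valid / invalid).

δ = 1.20°, valid

α = atan 0.3 = 16.70°;  2α = 33.40°
edge 1: e_1 = (+5.90, -3.37);  n_1 = (-0.4960, -0.8683)
edge 3: e_3 = (-3.42, +2.05);  n_3 = (+0.5141, +0.8577)
∠(n_1, n_3) = 178.80°
δ = |180° − 178.80°| = 1.20°
1.20° ≤ 2α = 33.40°  →  valid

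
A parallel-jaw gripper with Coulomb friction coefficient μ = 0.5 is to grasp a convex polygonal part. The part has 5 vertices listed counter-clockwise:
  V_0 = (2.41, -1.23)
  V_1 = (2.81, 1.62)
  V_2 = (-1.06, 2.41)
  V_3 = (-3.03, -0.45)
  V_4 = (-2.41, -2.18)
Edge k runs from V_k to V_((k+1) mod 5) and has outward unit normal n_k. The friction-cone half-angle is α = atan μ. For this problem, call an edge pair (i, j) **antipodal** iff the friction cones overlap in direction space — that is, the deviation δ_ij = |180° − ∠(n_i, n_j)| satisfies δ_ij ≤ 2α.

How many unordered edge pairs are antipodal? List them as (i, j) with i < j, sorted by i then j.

α = atan 0.5 = 26.57°;  2α = 53.13°
n_0 = (+0.9903, -0.1390)
n_1 = (+0.2000, +0.9798)
n_2 = (-0.8235, +0.5673)
n_3 = (-0.9414, -0.3374)
n_4 = (+0.1934, -0.9811)
  (0,1): δ = 93.55°  ·
  (0,2): δ = 26.57°  ✓
  (0,3): δ = 27.71°  ✓
  (0,4): δ = 109.14°  ·
  (1,2): δ = 113.02°  ·
  (1,3): δ = 58.75°  ·
  (1,4): δ = 22.69°  ✓
  (2,3): δ = 125.72°  ·
  (2,4): δ = 44.29°  ✓
  (3,4): δ = 98.57°  ·
antipodal pairs: 4

count = 4; pairs: (0,2), (0,3), (1,4), (2,4)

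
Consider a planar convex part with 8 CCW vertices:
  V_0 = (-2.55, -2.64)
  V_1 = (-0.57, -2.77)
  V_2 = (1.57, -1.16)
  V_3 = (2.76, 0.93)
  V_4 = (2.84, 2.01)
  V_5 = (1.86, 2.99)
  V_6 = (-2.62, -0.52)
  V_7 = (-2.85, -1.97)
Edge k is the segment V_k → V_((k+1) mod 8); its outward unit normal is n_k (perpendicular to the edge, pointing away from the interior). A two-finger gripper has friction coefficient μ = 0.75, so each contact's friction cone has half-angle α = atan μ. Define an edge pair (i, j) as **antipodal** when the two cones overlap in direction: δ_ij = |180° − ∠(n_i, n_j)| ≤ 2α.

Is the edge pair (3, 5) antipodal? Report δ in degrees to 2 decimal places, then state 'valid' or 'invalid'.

δ = 47.69°, valid

α = atan 0.75 = 36.87°;  2α = 73.74°
edge 3: e_3 = (+0.08, +1.08);  n_3 = (+0.9973, -0.0739)
edge 5: e_5 = (-4.48, -3.51);  n_5 = (-0.6167, +0.7872)
∠(n_3, n_5) = 132.31°
δ = |180° − 132.31°| = 47.69°
47.69° ≤ 2α = 73.74°  →  valid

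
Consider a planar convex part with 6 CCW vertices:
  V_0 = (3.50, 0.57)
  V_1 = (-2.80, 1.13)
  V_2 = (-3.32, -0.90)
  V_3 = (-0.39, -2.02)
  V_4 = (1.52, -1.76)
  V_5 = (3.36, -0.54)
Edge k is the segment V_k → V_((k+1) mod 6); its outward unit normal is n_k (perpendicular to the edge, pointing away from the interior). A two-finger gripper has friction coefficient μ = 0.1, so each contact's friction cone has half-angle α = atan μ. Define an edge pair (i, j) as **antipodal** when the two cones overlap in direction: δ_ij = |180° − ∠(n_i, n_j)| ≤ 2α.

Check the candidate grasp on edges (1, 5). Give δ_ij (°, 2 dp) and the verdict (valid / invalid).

δ = 7.18°, valid

α = atan 0.1 = 5.71°;  2α = 11.42°
edge 1: e_1 = (-0.52, -2.03);  n_1 = (-0.9687, +0.2481)
edge 5: e_5 = (+0.14, +1.11);  n_5 = (+0.9921, -0.1251)
∠(n_1, n_5) = 172.82°
δ = |180° − 172.82°| = 7.18°
7.18° ≤ 2α = 11.42°  →  valid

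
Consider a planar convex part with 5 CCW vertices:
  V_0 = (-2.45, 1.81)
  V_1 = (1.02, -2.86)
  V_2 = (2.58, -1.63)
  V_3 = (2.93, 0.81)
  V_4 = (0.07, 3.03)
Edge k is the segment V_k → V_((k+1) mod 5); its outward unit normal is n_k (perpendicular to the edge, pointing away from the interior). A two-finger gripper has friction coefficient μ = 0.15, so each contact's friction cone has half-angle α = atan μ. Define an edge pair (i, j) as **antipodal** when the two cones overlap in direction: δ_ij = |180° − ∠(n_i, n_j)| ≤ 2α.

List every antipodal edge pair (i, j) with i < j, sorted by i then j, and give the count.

α = atan 0.15 = 8.53°;  2α = 17.06°
n_0 = (-0.8027, -0.5964)
n_1 = (+0.6192, -0.7853)
n_2 = (+0.9899, -0.1420)
n_3 = (+0.6132, +0.7899)
n_4 = (-0.4357, +0.9001)
  (0,1): δ = 88.36°  ·
  (0,2): δ = 44.78°  ·
  (0,3): δ = 15.57°  ✓
  (0,4): δ = 79.22°  ·
  (1,2): δ = 136.42°  ·
  (1,3): δ = 76.07°  ·
  (1,4): δ = 12.42°  ✓
  (2,3): δ = 119.66°  ·
  (2,4): δ = 56.00°  ·
  (3,4): δ = 116.35°  ·
antipodal pairs: 2

count = 2; pairs: (0,3), (1,4)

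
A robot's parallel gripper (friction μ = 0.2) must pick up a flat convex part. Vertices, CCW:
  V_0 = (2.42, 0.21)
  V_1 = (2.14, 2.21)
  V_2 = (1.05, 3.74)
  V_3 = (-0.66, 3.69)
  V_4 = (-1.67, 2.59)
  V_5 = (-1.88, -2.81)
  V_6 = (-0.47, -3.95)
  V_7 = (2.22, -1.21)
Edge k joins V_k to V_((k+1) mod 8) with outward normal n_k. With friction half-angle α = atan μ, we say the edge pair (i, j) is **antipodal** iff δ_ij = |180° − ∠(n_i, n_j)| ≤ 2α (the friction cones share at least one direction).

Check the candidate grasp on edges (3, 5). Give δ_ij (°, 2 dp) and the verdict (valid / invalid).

δ = 86.40°, invalid

α = atan 0.2 = 11.31°;  2α = 22.62°
edge 3: e_3 = (-1.01, -1.10);  n_3 = (-0.7366, +0.6763)
edge 5: e_5 = (+1.41, -1.14);  n_5 = (-0.6287, -0.7776)
∠(n_3, n_5) = 93.60°
δ = |180° − 93.60°| = 86.40°
86.40° > 2α = 22.62°  →  invalid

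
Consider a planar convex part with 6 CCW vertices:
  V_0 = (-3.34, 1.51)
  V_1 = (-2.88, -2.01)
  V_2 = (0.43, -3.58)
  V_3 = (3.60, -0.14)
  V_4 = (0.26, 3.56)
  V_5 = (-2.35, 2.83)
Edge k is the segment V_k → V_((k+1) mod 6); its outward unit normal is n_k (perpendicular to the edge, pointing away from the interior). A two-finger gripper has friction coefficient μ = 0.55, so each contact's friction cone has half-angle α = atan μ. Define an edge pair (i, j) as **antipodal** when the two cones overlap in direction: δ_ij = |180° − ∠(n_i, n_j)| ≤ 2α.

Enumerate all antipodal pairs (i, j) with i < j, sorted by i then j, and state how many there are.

count = 6; pairs: (0,2), (0,3), (1,3), (1,4), (2,4), (2,5)

α = atan 0.55 = 28.81°;  2α = 57.62°
n_0 = (-0.9916, -0.1296)
n_1 = (-0.4286, -0.9035)
n_2 = (+0.7354, -0.6777)
n_3 = (+0.7423, +0.6701)
n_4 = (-0.2694, +0.9630)
n_5 = (-0.8000, +0.6000)
  (0,1): δ = 122.82°  ·
  (0,2): δ = 50.11°  ✓
  (0,3): δ = 34.63°  ✓
  (0,4): δ = 98.18°  ·
  (0,5): δ = 135.68°  ·
  (1,2): δ = 107.28°  ·
  (1,3): δ = 22.55°  ✓
  (1,4): δ = 41.00°  ✓
  (1,5): δ = 78.51°  ·
  (2,3): δ = 95.27°  ·
  (2,4): δ = 31.71°  ✓
  (2,5): δ = 5.79°  ✓
  (3,4): δ = 116.45°  ·
  (3,5): δ = 78.94°  ·
  (4,5): δ = 142.50°  ·
antipodal pairs: 6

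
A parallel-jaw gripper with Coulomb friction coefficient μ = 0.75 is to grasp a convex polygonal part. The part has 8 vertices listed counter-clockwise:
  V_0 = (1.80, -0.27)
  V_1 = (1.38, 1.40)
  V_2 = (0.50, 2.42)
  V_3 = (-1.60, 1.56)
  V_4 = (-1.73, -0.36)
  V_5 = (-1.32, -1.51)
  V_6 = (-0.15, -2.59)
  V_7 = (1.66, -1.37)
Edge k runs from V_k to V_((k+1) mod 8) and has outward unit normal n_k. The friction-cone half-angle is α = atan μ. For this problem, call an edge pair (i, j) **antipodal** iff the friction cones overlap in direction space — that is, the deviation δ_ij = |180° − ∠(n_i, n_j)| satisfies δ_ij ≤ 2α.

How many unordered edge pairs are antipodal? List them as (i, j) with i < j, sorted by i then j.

α = atan 0.75 = 36.87°;  2α = 73.74°
n_0 = (+0.9698, +0.2439)
n_1 = (+0.7572, +0.6532)
n_2 = (-0.3790, +0.9254)
n_3 = (-0.9977, +0.0676)
n_4 = (-0.9419, -0.3358)
n_5 = (-0.6783, -0.7348)
n_6 = (+0.5589, -0.8292)
n_7 = (+0.9920, -0.1263)
  (0,1): δ = 153.33°  ·
  (0,2): δ = 81.85°  ·
  (0,3): δ = 17.99°  ✓
  (0,4): δ = 5.51°  ✓
  (0,5): δ = 33.17°  ✓
  (0,6): δ = 109.86°  ·
  (0,7): δ = 158.63°  ·
  (1,2): δ = 108.52°  ·
  (1,3): δ = 44.66°  ✓
  (1,4): δ = 21.16°  ✓
  (1,5): δ = 6.50°  ✓
  (1,6): δ = 83.20°  ·
  (1,7): δ = 131.96°  ·
  (2,3): δ = 116.14°  ·
  (2,4): δ = 92.65°  ·
  (2,5): δ = 64.98°  ✓
  (2,6): δ = 11.71°  ✓
  (2,7): δ = 60.48°  ✓
  (3,4): δ = 156.50°  ·
  (3,5): δ = 128.84°  ·
  (3,6): δ = 52.15°  ✓
  (3,7): δ = 3.38°  ✓
  (4,5): δ = 152.33°  ·
  (4,6): δ = 75.64°  ·
  (4,7): δ = 26.88°  ✓
  (5,6): δ = 103.31°  ·
  (5,7): δ = 54.54°  ✓
  (6,7): δ = 131.23°  ·
antipodal pairs: 13

count = 13; pairs: (0,3), (0,4), (0,5), (1,3), (1,4), (1,5), (2,5), (2,6), (2,7), (3,6), (3,7), (4,7), (5,7)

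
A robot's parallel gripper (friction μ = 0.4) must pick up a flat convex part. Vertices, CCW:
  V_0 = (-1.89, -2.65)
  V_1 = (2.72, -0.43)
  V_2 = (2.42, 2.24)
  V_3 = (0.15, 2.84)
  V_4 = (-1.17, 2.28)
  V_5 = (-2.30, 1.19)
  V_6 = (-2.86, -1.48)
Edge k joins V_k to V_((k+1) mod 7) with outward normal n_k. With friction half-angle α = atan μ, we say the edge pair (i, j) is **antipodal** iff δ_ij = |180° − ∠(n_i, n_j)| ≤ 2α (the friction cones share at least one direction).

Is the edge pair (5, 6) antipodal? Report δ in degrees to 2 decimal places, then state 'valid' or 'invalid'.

δ = 128.49°, invalid

α = atan 0.4 = 21.80°;  2α = 43.60°
edge 5: e_5 = (-0.56, -2.67);  n_5 = (-0.9787, +0.2053)
edge 6: e_6 = (+0.97, -1.17);  n_6 = (-0.7698, -0.6382)
∠(n_5, n_6) = 51.51°
δ = |180° − 51.51°| = 128.49°
128.49° > 2α = 43.60°  →  invalid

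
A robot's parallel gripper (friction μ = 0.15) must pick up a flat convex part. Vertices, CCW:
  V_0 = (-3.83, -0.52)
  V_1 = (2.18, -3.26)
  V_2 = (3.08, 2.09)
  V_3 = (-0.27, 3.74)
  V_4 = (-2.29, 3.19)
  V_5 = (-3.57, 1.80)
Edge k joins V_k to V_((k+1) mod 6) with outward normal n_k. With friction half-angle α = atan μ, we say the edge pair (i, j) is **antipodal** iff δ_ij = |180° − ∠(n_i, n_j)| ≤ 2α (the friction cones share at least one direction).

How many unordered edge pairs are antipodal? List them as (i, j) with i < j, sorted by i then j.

count = 2; pairs: (0,2), (1,5)

α = atan 0.15 = 8.53°;  2α = 17.06°
n_0 = (-0.4148, -0.9099)
n_1 = (+0.9861, -0.1659)
n_2 = (+0.4418, +0.8971)
n_3 = (-0.2627, +0.9649)
n_4 = (-0.7356, +0.6774)
n_5 = (-0.9938, +0.1114)
  (0,1): δ = 75.04°  ·
  (0,2): δ = 1.71°  ✓
  (0,3): δ = 39.74°  ·
  (0,4): δ = 71.87°  ·
  (0,5): δ = 108.11°  ·
  (1,2): δ = 106.67°  ·
  (1,3): δ = 65.22°  ·
  (1,4): δ = 33.09°  ·
  (1,5): δ = 3.15°  ✓
  (2,3): δ = 138.55°  ·
  (2,4): δ = 106.42°  ·
  (2,5): δ = 70.17°  ·
  (3,4): δ = 147.87°  ·
  (3,5): δ = 111.63°  ·
  (4,5): δ = 143.75°  ·
antipodal pairs: 2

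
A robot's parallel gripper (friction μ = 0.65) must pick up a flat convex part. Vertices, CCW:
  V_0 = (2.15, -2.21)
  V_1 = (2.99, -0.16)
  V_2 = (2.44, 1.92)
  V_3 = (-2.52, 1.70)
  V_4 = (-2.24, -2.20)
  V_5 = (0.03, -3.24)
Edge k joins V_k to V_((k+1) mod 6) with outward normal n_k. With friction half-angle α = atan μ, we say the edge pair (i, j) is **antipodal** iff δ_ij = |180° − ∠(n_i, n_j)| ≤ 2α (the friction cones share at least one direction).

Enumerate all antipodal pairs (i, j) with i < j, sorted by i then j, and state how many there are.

count = 6; pairs: (0,2), (0,3), (1,3), (1,4), (2,4), (2,5)

α = atan 0.65 = 33.02°;  2α = 66.05°
n_0 = (+0.9253, -0.3792)
n_1 = (+0.9668, +0.2556)
n_2 = (-0.0443, +0.9990)
n_3 = (-0.9974, -0.0716)
n_4 = (-0.4165, -0.9091)
n_5 = (+0.4370, -0.8995)
  (0,1): δ = 142.91°  ·
  (0,2): δ = 65.18°  ✓
  (0,3): δ = 26.39°  ✓
  (0,4): δ = 87.67°  ·
  (0,5): δ = 138.19°  ·
  (1,2): δ = 102.27°  ·
  (1,3): δ = 10.70°  ✓
  (1,4): δ = 50.57°  ✓
  (1,5): δ = 101.10°  ·
  (2,3): δ = 88.43°  ·
  (2,4): δ = 27.15°  ✓
  (2,5): δ = 23.37°  ✓
  (3,4): δ = 118.72°  ·
  (3,5): δ = 68.19°  ·
  (4,5): δ = 129.47°  ·
antipodal pairs: 6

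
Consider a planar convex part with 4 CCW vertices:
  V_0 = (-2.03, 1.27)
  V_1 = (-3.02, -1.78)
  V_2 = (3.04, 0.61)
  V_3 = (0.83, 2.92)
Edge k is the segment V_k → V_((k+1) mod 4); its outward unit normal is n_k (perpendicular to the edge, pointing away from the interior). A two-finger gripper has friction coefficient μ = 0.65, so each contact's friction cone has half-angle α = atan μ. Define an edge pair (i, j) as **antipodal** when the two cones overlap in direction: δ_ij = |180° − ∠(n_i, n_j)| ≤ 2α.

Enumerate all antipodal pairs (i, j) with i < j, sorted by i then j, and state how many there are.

α = atan 0.65 = 33.02°;  2α = 66.05°
n_0 = (-0.9511, +0.3087)
n_1 = (+0.3669, -0.9303)
n_2 = (+0.7226, +0.6913)
n_3 = (-0.4997, +0.8662)
  (0,1): δ = 50.49°  ✓
  (0,2): δ = 61.72°  ✓
  (0,3): δ = 137.96°  ·
  (1,2): δ = 67.79°  ·
  (1,3): δ = 8.46°  ✓
  (2,3): δ = 103.75°  ·
antipodal pairs: 3

count = 3; pairs: (0,1), (0,2), (1,3)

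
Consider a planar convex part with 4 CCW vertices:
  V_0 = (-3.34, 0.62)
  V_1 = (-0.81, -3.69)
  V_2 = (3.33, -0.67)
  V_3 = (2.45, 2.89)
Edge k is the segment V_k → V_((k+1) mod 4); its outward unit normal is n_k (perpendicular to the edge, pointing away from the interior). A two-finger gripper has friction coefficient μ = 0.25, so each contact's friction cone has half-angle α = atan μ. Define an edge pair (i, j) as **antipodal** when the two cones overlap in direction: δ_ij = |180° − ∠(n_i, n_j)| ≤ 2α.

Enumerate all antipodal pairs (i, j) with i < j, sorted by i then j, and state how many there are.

α = atan 0.25 = 14.04°;  2α = 28.07°
n_0 = (-0.8624, -0.5062)
n_1 = (+0.5893, -0.8079)
n_2 = (+0.9708, +0.2400)
n_3 = (-0.3650, +0.9310)
  (0,1): δ = 84.30°  ·
  (0,2): δ = 16.53°  ✓
  (0,3): δ = 80.99°  ·
  (1,2): δ = 112.22°  ·
  (1,3): δ = 14.70°  ✓
  (2,3): δ = 82.48°  ·
antipodal pairs: 2

count = 2; pairs: (0,2), (1,3)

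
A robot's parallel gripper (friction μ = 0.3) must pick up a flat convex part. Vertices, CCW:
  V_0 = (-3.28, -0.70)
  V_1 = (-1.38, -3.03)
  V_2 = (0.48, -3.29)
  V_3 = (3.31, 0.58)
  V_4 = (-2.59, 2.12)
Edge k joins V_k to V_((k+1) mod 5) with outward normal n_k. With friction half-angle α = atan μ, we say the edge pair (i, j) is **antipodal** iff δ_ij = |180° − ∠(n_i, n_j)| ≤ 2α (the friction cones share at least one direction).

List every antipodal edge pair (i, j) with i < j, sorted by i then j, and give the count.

count = 2; pairs: (1,3), (2,4)

α = atan 0.3 = 16.70°;  2α = 33.40°
n_0 = (-0.7750, -0.6320)
n_1 = (-0.1384, -0.9904)
n_2 = (+0.8072, -0.5903)
n_3 = (+0.2526, +0.9676)
n_4 = (-0.9713, +0.2377)
  (0,1): δ = 137.15°  ·
  (0,2): δ = 75.37°  ·
  (0,3): δ = 36.18°  ·
  (0,4): δ = 127.06°  ·
  (1,2): δ = 118.22°  ·
  (1,3): δ = 6.67°  ✓
  (1,4): δ = 84.21°  ·
  (2,3): δ = 68.45°  ·
  (2,4): δ = 22.43°  ✓
  (3,4): δ = 89.12°  ·
antipodal pairs: 2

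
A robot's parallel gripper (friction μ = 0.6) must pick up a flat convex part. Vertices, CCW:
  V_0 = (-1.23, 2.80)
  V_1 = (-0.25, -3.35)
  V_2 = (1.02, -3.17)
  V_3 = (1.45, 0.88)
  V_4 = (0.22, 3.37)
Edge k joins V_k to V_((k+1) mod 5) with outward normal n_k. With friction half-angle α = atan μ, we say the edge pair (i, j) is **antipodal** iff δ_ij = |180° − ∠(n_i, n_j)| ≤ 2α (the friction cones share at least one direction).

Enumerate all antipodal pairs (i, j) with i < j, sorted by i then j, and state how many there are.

count = 3; pairs: (0,2), (0,3), (1,4)

α = atan 0.6 = 30.96°;  2α = 61.93°
n_0 = (-0.9875, -0.1574)
n_1 = (+0.1403, -0.9901)
n_2 = (+0.9944, -0.1056)
n_3 = (+0.8966, +0.4429)
n_4 = (-0.3659, +0.9307)
  (0,1): δ = 90.99°  ·
  (0,2): δ = 15.11°  ✓
  (0,3): δ = 17.23°  ✓
  (0,4): δ = 102.41°  ·
  (1,2): δ = 104.13°  ·
  (1,3): δ = 71.78°  ·
  (1,4): δ = 13.39°  ✓
  (2,3): δ = 147.65°  ·
  (2,4): δ = 62.48°  ·
  (3,4): δ = 94.83°  ·
antipodal pairs: 3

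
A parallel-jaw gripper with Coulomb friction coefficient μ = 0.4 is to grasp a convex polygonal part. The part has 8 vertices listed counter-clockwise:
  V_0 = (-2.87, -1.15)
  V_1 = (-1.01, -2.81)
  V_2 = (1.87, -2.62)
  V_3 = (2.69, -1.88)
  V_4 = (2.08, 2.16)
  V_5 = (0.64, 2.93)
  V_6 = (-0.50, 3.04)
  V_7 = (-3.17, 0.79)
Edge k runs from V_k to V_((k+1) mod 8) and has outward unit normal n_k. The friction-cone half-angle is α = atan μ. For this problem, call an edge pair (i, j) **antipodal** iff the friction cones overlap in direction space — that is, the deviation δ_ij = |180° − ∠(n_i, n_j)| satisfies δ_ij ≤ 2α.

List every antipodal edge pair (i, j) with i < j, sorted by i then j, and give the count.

α = atan 0.4 = 21.80°;  2α = 43.60°
n_0 = (-0.6659, -0.7461)
n_1 = (+0.0658, -0.9978)
n_2 = (+0.6700, -0.7424)
n_3 = (+0.9888, +0.1493)
n_4 = (+0.4715, +0.8818)
n_5 = (+0.0960, +0.9954)
n_6 = (-0.6444, +0.7647)
n_7 = (-0.9883, -0.1528)
  (0,1): δ = 134.48°  ·
  (0,2): δ = 96.19°  ·
  (0,3): δ = 39.67°  ✓
  (0,4): δ = 13.61°  ✓
  (0,5): δ = 36.24°  ✓
  (0,6): δ = 81.87°  ·
  (0,7): δ = 140.54°  ·
  (1,2): δ = 141.71°  ·
  (1,3): δ = 85.19°  ·
  (1,4): δ = 31.91°  ✓
  (1,5): δ = 9.29°  ✓
  (1,6): δ = 36.35°  ✓
  (1,7): δ = 95.02°  ·
  (2,3): δ = 123.48°  ·
  (2,4): δ = 70.20°  ·
  (2,5): δ = 47.58°  ·
  (2,6): δ = 1.94°  ✓
  (2,7): δ = 56.73°  ·
  (3,4): δ = 126.72°  ·
  (3,5): δ = 104.10°  ·
  (3,6): δ = 58.47°  ·
  (3,7): δ = 0.20°  ✓
  (4,5): δ = 157.38°  ·
  (4,6): δ = 111.74°  ·
  (4,7): δ = 53.08°  ·
  (5,6): δ = 134.37°  ·
  (5,7): δ = 75.70°  ·
  (6,7): δ = 121.33°  ·
antipodal pairs: 8

count = 8; pairs: (0,3), (0,4), (0,5), (1,4), (1,5), (1,6), (2,6), (3,7)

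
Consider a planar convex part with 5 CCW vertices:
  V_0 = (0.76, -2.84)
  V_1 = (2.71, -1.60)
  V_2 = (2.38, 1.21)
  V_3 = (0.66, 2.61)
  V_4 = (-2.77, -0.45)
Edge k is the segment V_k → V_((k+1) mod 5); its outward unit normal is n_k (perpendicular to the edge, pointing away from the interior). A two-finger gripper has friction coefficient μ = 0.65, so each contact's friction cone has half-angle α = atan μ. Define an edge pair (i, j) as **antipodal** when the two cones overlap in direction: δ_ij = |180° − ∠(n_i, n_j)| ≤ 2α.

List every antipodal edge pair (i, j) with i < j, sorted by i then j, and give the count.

count = 4; pairs: (0,3), (1,3), (1,4), (2,4)

α = atan 0.65 = 33.02°;  2α = 66.05°
n_0 = (+0.5366, -0.8438)
n_1 = (+0.9932, +0.1166)
n_2 = (+0.6313, +0.7756)
n_3 = (-0.6657, +0.7462)
n_4 = (-0.5606, -0.8281)
  (0,1): δ = 115.75°  ·
  (0,2): δ = 71.60°  ·
  (0,3): δ = 9.28°  ✓
  (0,4): δ = 113.45°  ·
  (1,2): δ = 135.84°  ·
  (1,3): δ = 54.96°  ✓
  (1,4): δ = 49.20°  ✓
  (2,3): δ = 99.12°  ·
  (2,4): δ = 5.04°  ✓
  (3,4): δ = 75.84°  ·
antipodal pairs: 4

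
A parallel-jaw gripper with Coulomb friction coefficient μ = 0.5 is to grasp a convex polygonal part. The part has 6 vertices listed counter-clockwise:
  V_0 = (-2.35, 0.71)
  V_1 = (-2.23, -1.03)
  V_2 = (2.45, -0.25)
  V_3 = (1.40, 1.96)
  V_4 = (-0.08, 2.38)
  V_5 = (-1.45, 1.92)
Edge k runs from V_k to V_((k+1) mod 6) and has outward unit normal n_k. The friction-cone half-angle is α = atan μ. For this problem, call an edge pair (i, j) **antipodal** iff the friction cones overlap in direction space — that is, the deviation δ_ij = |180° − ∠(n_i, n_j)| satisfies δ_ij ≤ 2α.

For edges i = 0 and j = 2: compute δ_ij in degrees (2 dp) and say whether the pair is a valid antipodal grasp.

δ = 21.47°, valid

α = atan 0.5 = 26.57°;  2α = 53.13°
edge 0: e_0 = (+0.12, -1.74);  n_0 = (-0.9976, -0.0688)
edge 2: e_2 = (-1.05, +2.21);  n_2 = (+0.9032, +0.4291)
∠(n_0, n_2) = 158.53°
δ = |180° − 158.53°| = 21.47°
21.47° ≤ 2α = 53.13°  →  valid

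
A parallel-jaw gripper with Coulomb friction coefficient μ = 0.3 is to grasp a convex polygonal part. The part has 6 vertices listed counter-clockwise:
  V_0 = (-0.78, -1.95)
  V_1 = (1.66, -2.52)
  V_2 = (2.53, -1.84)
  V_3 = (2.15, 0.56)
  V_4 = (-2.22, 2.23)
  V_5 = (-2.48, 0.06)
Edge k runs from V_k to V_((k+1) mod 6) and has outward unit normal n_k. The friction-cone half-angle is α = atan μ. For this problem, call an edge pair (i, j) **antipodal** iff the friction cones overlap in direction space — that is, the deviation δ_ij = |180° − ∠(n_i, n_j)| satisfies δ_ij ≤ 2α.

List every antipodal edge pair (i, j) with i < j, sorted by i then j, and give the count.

α = atan 0.3 = 16.70°;  2α = 33.40°
n_0 = (-0.2275, -0.9738)
n_1 = (+0.6158, -0.7879)
n_2 = (+0.9877, +0.1564)
n_3 = (+0.3570, +0.9341)
n_4 = (-0.9929, +0.1190)
n_5 = (-0.7635, -0.6458)
  (0,1): δ = 128.84°  ·
  (0,2): δ = 67.85°  ·
  (0,3): δ = 7.77°  ✓
  (0,4): δ = 96.32°  ·
  (0,5): δ = 143.37°  ·
  (1,2): δ = 119.01°  ·
  (1,3): δ = 58.93°  ·
  (1,4): δ = 45.16°  ·
  (1,5): δ = 92.21°  ·
  (2,3): δ = 119.91°  ·
  (2,4): δ = 15.83°  ✓
  (2,5): δ = 31.23°  ✓
  (3,4): δ = 75.92°  ·
  (3,5): δ = 28.86°  ✓
  (4,5): δ = 132.94°  ·
antipodal pairs: 4

count = 4; pairs: (0,3), (2,4), (2,5), (3,5)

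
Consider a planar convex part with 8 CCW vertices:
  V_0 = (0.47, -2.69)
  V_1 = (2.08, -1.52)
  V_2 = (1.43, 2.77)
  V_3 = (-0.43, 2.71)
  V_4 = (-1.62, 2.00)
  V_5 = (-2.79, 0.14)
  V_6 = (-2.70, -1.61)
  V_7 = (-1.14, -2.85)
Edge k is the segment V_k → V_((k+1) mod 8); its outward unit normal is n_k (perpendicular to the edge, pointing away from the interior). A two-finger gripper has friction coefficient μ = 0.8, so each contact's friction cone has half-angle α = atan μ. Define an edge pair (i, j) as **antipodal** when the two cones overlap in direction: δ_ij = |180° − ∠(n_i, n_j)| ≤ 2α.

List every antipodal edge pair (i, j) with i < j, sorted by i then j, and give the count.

α = atan 0.8 = 38.66°;  2α = 77.32°
n_0 = (+0.5879, -0.8090)
n_1 = (+0.9887, +0.1498)
n_2 = (-0.0322, +0.9995)
n_3 = (-0.5124, +0.8588)
n_4 = (-0.8465, +0.5325)
n_5 = (-0.9987, -0.0514)
n_6 = (-0.6222, -0.7828)
n_7 = (+0.0989, -0.9951)
  (0,1): δ = 117.39°  ·
  (0,2): δ = 34.16°  ✓
  (0,3): δ = 5.18°  ✓
  (0,4): δ = 21.82°  ✓
  (0,5): δ = 56.94°  ✓
  (0,6): δ = 105.51°  ·
  (0,7): δ = 149.67°  ·
  (1,2): δ = 96.77°  ·
  (1,3): δ = 67.79°  ✓
  (1,4): δ = 40.79°  ✓
  (1,5): δ = 5.67°  ✓
  (1,6): δ = 42.90°  ✓
  (1,7): δ = 87.06°  ·
  (2,3): δ = 151.03°  ·
  (2,4): δ = 124.02°  ·
  (2,5): δ = 88.90°  ·
  (2,6): δ = 40.33°  ✓
  (2,7): δ = 3.83°  ✓
  (3,4): δ = 152.99°  ·
  (3,5): δ = 117.88°  ·
  (3,6): δ = 69.30°  ✓
  (3,7): δ = 25.15°  ✓
  (4,5): δ = 144.88°  ·
  (4,6): δ = 96.31°  ·
  (4,7): δ = 52.15°  ✓
  (5,6): δ = 131.42°  ·
  (5,7): δ = 87.27°  ·
  (6,7): δ = 135.84°  ·
antipodal pairs: 13

count = 13; pairs: (0,2), (0,3), (0,4), (0,5), (1,3), (1,4), (1,5), (1,6), (2,6), (2,7), (3,6), (3,7), (4,7)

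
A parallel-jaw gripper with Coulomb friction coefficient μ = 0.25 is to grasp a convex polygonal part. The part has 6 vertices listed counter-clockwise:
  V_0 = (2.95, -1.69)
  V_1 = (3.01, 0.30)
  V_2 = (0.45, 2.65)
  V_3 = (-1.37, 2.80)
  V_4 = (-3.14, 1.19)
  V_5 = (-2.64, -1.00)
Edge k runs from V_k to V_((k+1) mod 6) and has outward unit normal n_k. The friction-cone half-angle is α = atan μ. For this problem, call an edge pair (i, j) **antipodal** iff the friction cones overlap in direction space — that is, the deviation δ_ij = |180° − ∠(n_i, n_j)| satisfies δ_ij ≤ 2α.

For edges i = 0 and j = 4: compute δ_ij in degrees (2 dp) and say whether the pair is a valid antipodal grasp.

δ = 14.59°, valid

α = atan 0.25 = 14.04°;  2α = 28.07°
edge 0: e_0 = (+0.06, +1.99);  n_0 = (+0.9995, -0.0301)
edge 4: e_4 = (+0.50, -2.19);  n_4 = (-0.9749, -0.2226)
∠(n_0, n_4) = 165.41°
δ = |180° − 165.41°| = 14.59°
14.59° ≤ 2α = 28.07°  →  valid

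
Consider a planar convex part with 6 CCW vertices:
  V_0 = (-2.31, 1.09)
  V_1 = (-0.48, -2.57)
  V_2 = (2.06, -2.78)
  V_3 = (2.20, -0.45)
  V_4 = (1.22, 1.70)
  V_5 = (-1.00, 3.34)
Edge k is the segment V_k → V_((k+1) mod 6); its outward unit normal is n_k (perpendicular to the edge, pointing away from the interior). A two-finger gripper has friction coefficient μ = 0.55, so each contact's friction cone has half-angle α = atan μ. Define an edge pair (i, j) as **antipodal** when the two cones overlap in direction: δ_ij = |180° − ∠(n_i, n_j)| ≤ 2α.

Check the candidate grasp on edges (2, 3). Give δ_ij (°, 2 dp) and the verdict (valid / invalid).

δ = 152.06°, invalid

α = atan 0.55 = 28.81°;  2α = 57.62°
edge 2: e_2 = (+0.14, +2.33);  n_2 = (+0.9982, -0.0600)
edge 3: e_3 = (-0.98, +2.15);  n_3 = (+0.9099, +0.4148)
∠(n_2, n_3) = 27.94°
δ = |180° − 27.94°| = 152.06°
152.06° > 2α = 57.62°  →  invalid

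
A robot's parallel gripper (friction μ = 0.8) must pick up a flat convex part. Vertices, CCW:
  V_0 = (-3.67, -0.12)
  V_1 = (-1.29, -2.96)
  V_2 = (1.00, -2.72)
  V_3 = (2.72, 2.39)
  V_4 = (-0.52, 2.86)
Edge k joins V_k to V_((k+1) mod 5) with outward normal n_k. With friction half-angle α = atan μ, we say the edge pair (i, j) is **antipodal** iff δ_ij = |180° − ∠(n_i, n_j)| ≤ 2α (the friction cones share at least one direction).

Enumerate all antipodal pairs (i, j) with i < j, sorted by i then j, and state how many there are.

count = 5; pairs: (0,2), (0,3), (1,3), (1,4), (2,4)

α = atan 0.8 = 38.66°;  2α = 77.32°
n_0 = (-0.7664, -0.6423)
n_1 = (+0.1042, -0.9946)
n_2 = (+0.9478, -0.3190)
n_3 = (+0.1436, +0.9896)
n_4 = (-0.6872, +0.7264)
  (0,1): δ = 123.98°  ·
  (0,2): δ = 58.57°  ✓
  (0,3): δ = 41.78°  ✓
  (0,4): δ = 93.45°  ·
  (1,2): δ = 114.59°  ·
  (1,3): δ = 14.24°  ✓
  (1,4): δ = 37.43°  ✓
  (2,3): δ = 79.65°  ·
  (2,4): δ = 27.99°  ✓
  (3,4): δ = 128.33°  ·
antipodal pairs: 5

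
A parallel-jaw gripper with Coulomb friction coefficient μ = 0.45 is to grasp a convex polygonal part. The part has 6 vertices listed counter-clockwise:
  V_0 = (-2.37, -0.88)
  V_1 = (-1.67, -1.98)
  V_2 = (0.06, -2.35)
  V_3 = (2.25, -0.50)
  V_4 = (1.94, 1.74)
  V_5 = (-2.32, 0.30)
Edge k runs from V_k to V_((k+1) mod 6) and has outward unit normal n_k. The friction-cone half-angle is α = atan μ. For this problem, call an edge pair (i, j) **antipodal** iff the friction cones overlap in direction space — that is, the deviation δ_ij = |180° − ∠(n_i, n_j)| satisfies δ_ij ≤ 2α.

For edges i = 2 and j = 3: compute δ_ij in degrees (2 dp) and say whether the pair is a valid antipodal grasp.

δ = 122.31°, invalid

α = atan 0.45 = 24.23°;  2α = 48.46°
edge 2: e_2 = (+2.19, +1.85);  n_2 = (+0.6453, -0.7639)
edge 3: e_3 = (-0.31, +2.24);  n_3 = (+0.9906, +0.1371)
∠(n_2, n_3) = 57.69°
δ = |180° − 57.69°| = 122.31°
122.31° > 2α = 48.46°  →  invalid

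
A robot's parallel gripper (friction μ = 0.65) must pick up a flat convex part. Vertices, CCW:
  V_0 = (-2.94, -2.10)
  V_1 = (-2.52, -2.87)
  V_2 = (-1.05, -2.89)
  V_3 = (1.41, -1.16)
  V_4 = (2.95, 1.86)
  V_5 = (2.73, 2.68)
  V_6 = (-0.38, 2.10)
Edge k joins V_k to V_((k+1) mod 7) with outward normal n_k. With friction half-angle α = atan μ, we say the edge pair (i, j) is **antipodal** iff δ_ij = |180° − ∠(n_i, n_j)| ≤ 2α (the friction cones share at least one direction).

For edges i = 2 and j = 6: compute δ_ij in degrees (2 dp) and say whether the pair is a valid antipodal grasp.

δ = 23.52°, valid

α = atan 0.65 = 33.02°;  2α = 66.05°
edge 2: e_2 = (+2.46, +1.73);  n_2 = (+0.5752, -0.8180)
edge 6: e_6 = (-2.56, -4.20);  n_6 = (-0.8539, +0.5205)
∠(n_2, n_6) = 156.48°
δ = |180° − 156.48°| = 23.52°
23.52° ≤ 2α = 66.05°  →  valid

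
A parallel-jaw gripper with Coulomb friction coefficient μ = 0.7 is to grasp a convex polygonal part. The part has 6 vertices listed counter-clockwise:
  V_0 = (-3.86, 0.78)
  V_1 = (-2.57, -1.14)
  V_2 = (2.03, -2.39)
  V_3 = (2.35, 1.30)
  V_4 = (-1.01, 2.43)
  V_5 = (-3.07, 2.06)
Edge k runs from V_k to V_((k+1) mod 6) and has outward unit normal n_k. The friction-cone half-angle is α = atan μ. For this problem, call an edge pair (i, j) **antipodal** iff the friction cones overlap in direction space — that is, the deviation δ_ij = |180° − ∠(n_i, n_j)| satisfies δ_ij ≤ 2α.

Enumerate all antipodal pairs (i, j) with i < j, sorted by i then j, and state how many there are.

count = 6; pairs: (0,2), (0,3), (0,4), (1,3), (1,4), (2,5)

α = atan 0.7 = 34.99°;  2α = 69.98°
n_0 = (-0.8300, -0.5577)
n_1 = (-0.2622, -0.9650)
n_2 = (+0.9963, -0.0864)
n_3 = (+0.3188, +0.9478)
n_4 = (-0.1768, +0.9842)
n_5 = (-0.8510, +0.5252)
  (0,1): δ = 139.10°  ·
  (0,2): δ = 38.85°  ✓
  (0,3): δ = 37.52°  ✓
  (0,4): δ = 66.29°  ✓
  (0,5): δ = 114.42°  ·
  (1,2): δ = 79.75°  ·
  (1,3): δ = 3.39°  ✓
  (1,4): δ = 25.38°  ✓
  (1,5): δ = 73.52°  ·
  (2,3): δ = 103.63°  ·
  (2,4): δ = 74.86°  ·
  (2,5): δ = 26.73°  ✓
  (3,4): δ = 151.23°  ·
  (3,5): δ = 103.09°  ·
  (4,5): δ = 131.86°  ·
antipodal pairs: 6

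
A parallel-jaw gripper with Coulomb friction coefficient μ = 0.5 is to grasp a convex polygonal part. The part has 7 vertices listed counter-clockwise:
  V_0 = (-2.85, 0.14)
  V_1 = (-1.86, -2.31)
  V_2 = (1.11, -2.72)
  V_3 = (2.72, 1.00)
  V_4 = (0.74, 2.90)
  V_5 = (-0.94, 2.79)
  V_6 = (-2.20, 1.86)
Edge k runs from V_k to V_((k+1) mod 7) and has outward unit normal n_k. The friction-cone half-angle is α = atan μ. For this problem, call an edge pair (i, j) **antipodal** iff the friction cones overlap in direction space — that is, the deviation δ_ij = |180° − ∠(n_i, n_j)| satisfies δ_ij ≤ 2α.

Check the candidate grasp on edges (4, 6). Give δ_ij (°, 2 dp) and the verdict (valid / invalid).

α = atan 0.5 = 26.57°;  2α = 53.13°
edge 4: e_4 = (-1.68, -0.11);  n_4 = (-0.0653, +0.9979)
edge 6: e_6 = (-0.65, -1.72);  n_6 = (-0.9354, +0.3535)
∠(n_4, n_6) = 65.55°
δ = |180° − 65.55°| = 114.45°
114.45° > 2α = 53.13°  →  invalid

δ = 114.45°, invalid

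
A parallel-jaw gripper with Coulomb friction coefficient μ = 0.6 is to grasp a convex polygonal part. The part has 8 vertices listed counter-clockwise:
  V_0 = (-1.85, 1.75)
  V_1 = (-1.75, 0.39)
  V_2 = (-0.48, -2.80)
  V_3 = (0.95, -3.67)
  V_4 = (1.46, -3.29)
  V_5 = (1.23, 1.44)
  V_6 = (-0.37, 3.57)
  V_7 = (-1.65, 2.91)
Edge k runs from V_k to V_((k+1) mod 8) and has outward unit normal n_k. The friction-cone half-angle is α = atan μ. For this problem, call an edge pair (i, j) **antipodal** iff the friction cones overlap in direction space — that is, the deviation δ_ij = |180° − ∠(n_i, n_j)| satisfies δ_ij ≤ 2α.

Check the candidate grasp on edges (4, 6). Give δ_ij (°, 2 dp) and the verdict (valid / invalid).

α = atan 0.6 = 30.96°;  2α = 61.93°
edge 4: e_4 = (-0.23, +4.73);  n_4 = (+0.9988, +0.0486)
edge 6: e_6 = (-1.28, -0.66);  n_6 = (-0.4583, +0.8888)
∠(n_4, n_6) = 114.49°
δ = |180° − 114.49°| = 65.51°
65.51° > 2α = 61.93°  →  invalid

δ = 65.51°, invalid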